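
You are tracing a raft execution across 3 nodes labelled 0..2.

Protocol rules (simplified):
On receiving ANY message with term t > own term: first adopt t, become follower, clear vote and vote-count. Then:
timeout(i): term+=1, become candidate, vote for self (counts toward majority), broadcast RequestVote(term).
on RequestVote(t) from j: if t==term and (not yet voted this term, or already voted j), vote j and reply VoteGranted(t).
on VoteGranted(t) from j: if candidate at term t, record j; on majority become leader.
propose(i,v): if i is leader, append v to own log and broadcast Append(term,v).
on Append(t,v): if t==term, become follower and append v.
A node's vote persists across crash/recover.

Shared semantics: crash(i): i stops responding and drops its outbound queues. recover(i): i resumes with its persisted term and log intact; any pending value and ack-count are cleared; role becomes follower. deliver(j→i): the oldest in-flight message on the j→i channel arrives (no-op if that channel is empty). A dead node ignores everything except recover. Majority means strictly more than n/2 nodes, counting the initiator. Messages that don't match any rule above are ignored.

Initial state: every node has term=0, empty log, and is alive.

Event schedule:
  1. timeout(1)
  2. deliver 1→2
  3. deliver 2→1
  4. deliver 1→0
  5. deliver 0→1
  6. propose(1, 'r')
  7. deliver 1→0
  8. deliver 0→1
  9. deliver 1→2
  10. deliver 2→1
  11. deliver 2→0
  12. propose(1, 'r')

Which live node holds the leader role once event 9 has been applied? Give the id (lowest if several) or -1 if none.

1

e1 timeout(1): 1[cand,t=1,-]
e2 deliver 1→2: 2[foll,t=1,-]
e3 deliver 2→1: 1[lead,t=1,-]
e4 deliver 1→0: 0[foll,t=1,-]
e5 deliver 0→1: ·
e6 propose(1,'r'): 1[lead,t=1,r]
e7 deliver 1→0: 0[foll,t=1,r]
e8 deliver 0→1: ·
e9 deliver 1→2: 2[foll,t=1,r]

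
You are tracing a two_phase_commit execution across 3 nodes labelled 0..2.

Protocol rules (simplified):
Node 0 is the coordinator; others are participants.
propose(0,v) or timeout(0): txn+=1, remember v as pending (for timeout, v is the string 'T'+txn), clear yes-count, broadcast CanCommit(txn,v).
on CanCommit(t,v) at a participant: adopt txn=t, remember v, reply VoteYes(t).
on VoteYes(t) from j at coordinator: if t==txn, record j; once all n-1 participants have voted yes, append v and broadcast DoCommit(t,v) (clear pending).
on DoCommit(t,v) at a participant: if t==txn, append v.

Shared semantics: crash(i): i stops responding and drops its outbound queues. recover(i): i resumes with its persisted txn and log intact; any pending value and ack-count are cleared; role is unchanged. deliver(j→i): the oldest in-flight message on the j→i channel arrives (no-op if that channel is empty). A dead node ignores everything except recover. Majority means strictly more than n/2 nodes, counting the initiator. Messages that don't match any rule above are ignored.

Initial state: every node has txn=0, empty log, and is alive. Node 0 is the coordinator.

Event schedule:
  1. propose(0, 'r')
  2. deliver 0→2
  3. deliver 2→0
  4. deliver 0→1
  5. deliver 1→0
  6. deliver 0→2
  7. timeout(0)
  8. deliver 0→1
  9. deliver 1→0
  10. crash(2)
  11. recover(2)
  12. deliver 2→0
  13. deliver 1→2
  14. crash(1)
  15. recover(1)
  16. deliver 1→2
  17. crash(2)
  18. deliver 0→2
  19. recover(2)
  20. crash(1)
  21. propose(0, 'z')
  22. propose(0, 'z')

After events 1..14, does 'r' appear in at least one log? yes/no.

yes

after 1 — propose(0,'r'): n0:coor/t1/[-]
after 2 — deliver 0→2: n2:part/t1/[-]
after 3 — deliver 2→0: ·
after 4 — deliver 0→1: n1:part/t1/[-]
after 5 — deliver 1→0: n0:coor/t1/[r]
after 6 — deliver 0→2: n2:part/t1/[r]
after 7 — timeout(0): n0:coor/t2/[r]
after 8 — deliver 0→1: n1:part/t1/[r]
after 9 — deliver 1→0: ·
after 10 — crash(2): n2:✗part/t1/[r]
after 11 — recover(2): n2:part/t1/[r]
after 12 — deliver 2→0: ·
after 13 — deliver 1→2: ·
after 14 — crash(1): n1:✗part/t1/[r]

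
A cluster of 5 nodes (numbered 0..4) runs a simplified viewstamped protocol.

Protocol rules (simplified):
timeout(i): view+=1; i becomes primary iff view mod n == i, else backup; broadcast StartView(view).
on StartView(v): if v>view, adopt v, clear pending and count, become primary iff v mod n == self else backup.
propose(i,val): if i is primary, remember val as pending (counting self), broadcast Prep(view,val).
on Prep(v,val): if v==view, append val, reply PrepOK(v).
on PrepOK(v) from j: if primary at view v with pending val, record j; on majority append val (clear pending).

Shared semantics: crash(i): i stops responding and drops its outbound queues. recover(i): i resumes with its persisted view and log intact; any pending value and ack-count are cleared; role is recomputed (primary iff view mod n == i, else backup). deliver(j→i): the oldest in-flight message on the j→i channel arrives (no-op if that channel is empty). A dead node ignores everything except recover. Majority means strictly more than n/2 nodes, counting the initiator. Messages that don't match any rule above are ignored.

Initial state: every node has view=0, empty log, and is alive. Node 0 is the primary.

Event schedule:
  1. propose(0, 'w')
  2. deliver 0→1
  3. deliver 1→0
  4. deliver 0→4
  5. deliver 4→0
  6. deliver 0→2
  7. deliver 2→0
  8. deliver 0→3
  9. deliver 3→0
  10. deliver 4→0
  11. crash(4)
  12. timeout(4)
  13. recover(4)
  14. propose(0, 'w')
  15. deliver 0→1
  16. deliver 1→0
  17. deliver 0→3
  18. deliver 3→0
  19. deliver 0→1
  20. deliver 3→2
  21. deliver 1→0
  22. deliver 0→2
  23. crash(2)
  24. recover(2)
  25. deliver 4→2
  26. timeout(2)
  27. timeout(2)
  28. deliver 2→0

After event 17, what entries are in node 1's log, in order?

w,w

1. propose(0,'w'):  nop
2. deliver 0→1:  <1:back v0 w>
3. deliver 1→0:  nop
4. deliver 0→4:  <4:back v0 w>
5. deliver 4→0:  <0:prim v0 w>
6. deliver 0→2:  <2:back v0 w>
7. deliver 2→0:  nop
8. deliver 0→3:  <3:back v0 w>
9. deliver 3→0:  nop
10. deliver 4→0:  nop
11. crash(4):  <4:✗back v0 w>
12. timeout(4):  nop
13. recover(4):  <4:back v0 w>
14. propose(0,'w'):  nop
15. deliver 0→1:  <1:back v0 w,w>
16. deliver 1→0:  nop
17. deliver 0→3:  <3:back v0 w,w>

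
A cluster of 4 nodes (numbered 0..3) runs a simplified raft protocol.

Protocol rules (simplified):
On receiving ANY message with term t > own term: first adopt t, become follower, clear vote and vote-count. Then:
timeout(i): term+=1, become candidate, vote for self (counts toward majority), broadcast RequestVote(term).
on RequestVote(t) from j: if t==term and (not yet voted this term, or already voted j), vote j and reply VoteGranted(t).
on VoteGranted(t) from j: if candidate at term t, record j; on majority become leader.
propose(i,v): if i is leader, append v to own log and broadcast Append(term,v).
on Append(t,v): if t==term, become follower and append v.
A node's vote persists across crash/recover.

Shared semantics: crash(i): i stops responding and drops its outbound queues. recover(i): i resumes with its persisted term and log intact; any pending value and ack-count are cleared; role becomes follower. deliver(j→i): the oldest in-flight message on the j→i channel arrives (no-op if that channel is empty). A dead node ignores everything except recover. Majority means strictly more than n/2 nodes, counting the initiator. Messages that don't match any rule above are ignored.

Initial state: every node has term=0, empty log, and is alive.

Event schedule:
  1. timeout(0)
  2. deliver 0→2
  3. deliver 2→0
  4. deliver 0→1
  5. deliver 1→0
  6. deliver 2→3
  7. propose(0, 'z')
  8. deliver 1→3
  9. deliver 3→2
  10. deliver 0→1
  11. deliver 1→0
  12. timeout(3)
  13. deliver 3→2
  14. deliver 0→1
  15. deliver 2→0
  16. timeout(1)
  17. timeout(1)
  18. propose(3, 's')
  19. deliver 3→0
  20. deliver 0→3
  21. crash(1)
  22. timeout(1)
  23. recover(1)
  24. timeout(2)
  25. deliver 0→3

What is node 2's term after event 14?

1

after 1 — timeout(0): n0:cand/t1/[-]
after 2 — deliver 0→2: n2:foll/t1/[-]
after 3 — deliver 2→0: ·
after 4 — deliver 0→1: n1:foll/t1/[-]
after 5 — deliver 1→0: n0:lead/t1/[-]
after 6 — deliver 2→3: ·
after 7 — propose(0,'z'): n0:lead/t1/[z]
after 8 — deliver 1→3: ·
after 9 — deliver 3→2: ·
after 10 — deliver 0→1: n1:foll/t1/[z]
after 11 — deliver 1→0: ·
after 12 — timeout(3): n3:cand/t1/[-]
after 13 — deliver 3→2: ·
after 14 — deliver 0→1: ·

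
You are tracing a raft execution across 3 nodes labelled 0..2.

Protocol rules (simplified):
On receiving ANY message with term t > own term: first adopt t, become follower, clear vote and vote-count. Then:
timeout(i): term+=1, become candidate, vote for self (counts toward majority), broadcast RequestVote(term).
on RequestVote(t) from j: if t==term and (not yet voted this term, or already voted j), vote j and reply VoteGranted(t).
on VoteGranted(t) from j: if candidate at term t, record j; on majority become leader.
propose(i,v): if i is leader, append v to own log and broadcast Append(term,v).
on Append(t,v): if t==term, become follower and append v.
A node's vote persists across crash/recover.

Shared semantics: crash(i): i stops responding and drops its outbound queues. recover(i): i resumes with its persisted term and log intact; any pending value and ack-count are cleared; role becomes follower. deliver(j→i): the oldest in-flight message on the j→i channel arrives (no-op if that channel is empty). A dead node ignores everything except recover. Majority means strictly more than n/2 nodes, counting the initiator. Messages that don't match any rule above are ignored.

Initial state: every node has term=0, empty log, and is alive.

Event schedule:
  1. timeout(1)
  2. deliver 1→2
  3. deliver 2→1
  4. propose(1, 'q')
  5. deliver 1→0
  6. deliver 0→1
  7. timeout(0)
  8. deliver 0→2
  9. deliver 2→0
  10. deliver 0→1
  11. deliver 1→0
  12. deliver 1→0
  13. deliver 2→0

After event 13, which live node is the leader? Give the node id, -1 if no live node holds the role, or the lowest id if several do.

step 1 timeout(1): 1={cand,t=1,log=-}
step 2 deliver 1→2: 2={foll,t=1,log=-}
step 3 deliver 2→1: 1={lead,t=1,log=-}
step 4 propose(1,'q'): 1={lead,t=1,log=q}
step 5 deliver 1→0: 0={foll,t=1,log=-}
step 6 deliver 0→1: —
step 7 timeout(0): 0={cand,t=2,log=-}
step 8 deliver 0→2: 2={foll,t=2,log=-}
step 9 deliver 2→0: 0={lead,t=2,log=-}
step 10 deliver 0→1: 1={foll,t=2,log=q}
step 11 deliver 1→0: —
step 12 deliver 1→0: —
step 13 deliver 2→0: —

0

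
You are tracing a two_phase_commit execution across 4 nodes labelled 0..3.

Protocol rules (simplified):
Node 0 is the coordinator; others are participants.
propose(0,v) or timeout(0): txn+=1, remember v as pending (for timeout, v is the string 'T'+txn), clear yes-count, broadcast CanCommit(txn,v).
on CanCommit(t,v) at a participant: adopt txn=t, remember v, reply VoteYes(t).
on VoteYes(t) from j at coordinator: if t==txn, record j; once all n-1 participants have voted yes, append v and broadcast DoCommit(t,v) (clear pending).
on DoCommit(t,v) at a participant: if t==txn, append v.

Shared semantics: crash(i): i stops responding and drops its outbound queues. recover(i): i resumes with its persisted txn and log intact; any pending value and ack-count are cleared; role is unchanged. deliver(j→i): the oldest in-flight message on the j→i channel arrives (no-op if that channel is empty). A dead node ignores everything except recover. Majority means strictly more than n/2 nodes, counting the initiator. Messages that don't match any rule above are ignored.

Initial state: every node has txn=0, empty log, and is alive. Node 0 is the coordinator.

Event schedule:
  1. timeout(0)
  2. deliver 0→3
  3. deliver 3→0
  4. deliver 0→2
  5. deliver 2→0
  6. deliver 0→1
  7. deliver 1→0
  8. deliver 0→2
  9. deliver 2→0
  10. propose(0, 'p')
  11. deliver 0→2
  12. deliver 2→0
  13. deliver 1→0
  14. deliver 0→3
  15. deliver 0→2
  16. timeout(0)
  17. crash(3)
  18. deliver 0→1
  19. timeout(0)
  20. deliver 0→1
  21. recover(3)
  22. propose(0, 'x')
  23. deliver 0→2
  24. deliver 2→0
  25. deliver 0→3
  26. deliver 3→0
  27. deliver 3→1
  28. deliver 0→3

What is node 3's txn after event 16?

e1 timeout(0): 0[coor,t=1,-]
e2 deliver 0→3: 3[part,t=1,-]
e3 deliver 3→0: ·
e4 deliver 0→2: 2[part,t=1,-]
e5 deliver 2→0: ·
e6 deliver 0→1: 1[part,t=1,-]
e7 deliver 1→0: 0[coor,t=1,T1]
e8 deliver 0→2: 2[part,t=1,T1]
e9 deliver 2→0: ·
e10 propose(0,'p'): 0[coor,t=2,T1]
e11 deliver 0→2: 2[part,t=2,T1]
e12 deliver 2→0: ·
e13 deliver 1→0: ·
e14 deliver 0→3: 3[part,t=1,T1]
e15 deliver 0→2: ·
e16 timeout(0): 0[coor,t=3,T1]

1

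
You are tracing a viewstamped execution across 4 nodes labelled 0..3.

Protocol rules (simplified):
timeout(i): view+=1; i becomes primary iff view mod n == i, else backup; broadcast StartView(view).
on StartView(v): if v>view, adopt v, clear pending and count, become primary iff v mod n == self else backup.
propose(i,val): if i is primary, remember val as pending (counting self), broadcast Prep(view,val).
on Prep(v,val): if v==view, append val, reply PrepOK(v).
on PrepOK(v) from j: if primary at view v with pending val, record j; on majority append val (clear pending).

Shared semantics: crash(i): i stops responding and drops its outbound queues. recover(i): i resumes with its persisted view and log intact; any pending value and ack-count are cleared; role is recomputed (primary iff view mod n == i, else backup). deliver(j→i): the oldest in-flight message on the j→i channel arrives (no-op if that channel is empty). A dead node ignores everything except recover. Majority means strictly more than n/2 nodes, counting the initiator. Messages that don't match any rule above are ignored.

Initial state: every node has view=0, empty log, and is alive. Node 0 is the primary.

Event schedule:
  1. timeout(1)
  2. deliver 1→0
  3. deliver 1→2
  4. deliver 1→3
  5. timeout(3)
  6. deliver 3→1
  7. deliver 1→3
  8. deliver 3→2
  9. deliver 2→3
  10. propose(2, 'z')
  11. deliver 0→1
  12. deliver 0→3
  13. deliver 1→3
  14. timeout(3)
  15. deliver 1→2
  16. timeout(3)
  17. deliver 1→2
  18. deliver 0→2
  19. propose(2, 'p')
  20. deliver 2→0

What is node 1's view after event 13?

2

after 1 — timeout(1): n1:prim/v1/[-]
after 2 — deliver 1→0: n0:back/v1/[-]
after 3 — deliver 1→2: n2:back/v1/[-]
after 4 — deliver 1→3: n3:back/v1/[-]
after 5 — timeout(3): n3:back/v2/[-]
after 6 — deliver 3→1: n1:back/v2/[-]
after 7 — deliver 1→3: ·
after 8 — deliver 3→2: n2:prim/v2/[-]
after 9 — deliver 2→3: ·
after 10 — propose(2,'z'): ·
after 11 — deliver 0→1: ·
after 12 — deliver 0→3: ·
after 13 — deliver 1→3: ·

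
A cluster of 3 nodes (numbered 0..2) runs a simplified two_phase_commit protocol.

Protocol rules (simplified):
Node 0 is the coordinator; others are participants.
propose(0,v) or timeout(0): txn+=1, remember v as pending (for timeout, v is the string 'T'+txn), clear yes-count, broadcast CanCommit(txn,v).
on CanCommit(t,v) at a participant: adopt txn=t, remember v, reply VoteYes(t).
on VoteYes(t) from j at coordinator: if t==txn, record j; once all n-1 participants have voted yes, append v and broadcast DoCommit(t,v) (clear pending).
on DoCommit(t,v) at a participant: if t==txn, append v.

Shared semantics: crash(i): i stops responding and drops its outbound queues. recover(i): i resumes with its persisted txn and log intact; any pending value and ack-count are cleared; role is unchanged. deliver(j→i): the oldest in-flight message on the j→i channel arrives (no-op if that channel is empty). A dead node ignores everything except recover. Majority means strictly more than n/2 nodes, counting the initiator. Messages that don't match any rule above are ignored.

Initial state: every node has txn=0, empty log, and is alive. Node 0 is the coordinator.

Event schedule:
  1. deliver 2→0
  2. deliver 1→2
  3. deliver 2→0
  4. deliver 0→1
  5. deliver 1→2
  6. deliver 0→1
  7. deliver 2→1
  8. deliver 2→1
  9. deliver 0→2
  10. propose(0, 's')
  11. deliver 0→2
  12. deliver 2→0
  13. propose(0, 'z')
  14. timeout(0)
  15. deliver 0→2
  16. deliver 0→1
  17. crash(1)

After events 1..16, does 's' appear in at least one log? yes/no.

step 1 deliver 2→0: —
step 2 deliver 1→2: —
step 3 deliver 2→0: —
step 4 deliver 0→1: —
step 5 deliver 1→2: —
step 6 deliver 0→1: —
step 7 deliver 2→1: —
step 8 deliver 2→1: —
step 9 deliver 0→2: —
step 10 propose(0,'s'): 0={coor,t=1,log=-}
step 11 deliver 0→2: 2={part,t=1,log=-}
step 12 deliver 2→0: —
step 13 propose(0,'z'): 0={coor,t=2,log=-}
step 14 timeout(0): 0={coor,t=3,log=-}
step 15 deliver 0→2: 2={part,t=2,log=-}
step 16 deliver 0→1: 1={part,t=1,log=-}

no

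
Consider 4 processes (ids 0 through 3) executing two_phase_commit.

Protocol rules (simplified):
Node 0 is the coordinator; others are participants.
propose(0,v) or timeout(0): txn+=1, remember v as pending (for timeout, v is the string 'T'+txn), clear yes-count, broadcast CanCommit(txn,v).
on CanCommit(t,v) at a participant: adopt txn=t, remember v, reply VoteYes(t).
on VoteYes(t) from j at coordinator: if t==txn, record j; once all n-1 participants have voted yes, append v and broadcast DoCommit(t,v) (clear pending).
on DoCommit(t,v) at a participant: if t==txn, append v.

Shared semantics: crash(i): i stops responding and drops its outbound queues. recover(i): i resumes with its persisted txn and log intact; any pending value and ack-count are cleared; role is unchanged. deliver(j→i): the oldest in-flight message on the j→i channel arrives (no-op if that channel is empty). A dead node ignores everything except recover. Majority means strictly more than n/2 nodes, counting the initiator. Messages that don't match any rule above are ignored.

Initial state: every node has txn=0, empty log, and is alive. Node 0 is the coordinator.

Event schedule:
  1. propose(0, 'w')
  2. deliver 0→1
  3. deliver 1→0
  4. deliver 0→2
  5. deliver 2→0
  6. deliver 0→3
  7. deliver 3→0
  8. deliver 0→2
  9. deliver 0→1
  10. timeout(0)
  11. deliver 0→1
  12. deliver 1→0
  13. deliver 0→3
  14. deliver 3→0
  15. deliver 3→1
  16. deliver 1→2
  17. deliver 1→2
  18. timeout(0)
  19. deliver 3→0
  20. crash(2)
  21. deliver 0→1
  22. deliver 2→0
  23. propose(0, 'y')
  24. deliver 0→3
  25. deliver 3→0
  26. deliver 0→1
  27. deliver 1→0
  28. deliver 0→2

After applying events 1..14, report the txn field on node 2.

1

after 1 — propose(0,'w'): n0:coor/t1/[-]
after 2 — deliver 0→1: n1:part/t1/[-]
after 3 — deliver 1→0: ·
after 4 — deliver 0→2: n2:part/t1/[-]
after 5 — deliver 2→0: ·
after 6 — deliver 0→3: n3:part/t1/[-]
after 7 — deliver 3→0: n0:coor/t1/[w]
after 8 — deliver 0→2: n2:part/t1/[w]
after 9 — deliver 0→1: n1:part/t1/[w]
after 10 — timeout(0): n0:coor/t2/[w]
after 11 — deliver 0→1: n1:part/t2/[w]
after 12 — deliver 1→0: ·
after 13 — deliver 0→3: n3:part/t1/[w]
after 14 — deliver 3→0: ·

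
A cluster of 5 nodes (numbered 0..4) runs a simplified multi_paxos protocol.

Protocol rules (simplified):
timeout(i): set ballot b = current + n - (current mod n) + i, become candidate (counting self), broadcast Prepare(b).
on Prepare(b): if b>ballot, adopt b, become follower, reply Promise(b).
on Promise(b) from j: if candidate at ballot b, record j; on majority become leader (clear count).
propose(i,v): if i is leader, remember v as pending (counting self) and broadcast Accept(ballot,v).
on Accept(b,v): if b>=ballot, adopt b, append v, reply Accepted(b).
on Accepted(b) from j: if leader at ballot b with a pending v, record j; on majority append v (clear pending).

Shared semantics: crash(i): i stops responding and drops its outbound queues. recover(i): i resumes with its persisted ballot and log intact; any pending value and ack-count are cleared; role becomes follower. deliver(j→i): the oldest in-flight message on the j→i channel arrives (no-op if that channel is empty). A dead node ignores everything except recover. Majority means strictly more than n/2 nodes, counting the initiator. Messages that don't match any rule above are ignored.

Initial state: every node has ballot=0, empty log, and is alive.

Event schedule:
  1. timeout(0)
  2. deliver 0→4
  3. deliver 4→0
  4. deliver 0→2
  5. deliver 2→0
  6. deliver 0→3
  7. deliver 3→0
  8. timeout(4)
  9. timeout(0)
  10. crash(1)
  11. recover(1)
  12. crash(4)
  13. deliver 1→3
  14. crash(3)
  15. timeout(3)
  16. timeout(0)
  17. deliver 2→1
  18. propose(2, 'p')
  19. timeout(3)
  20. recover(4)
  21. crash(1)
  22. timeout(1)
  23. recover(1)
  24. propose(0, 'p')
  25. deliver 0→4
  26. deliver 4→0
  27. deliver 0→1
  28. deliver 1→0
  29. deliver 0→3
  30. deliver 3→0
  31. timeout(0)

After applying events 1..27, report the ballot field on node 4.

14

[1] timeout(0) → N0(cand b5 [-])
[2] deliver 0→4 → N4(foll b5 [-])
[3] deliver 4→0 → ∅
[4] deliver 0→2 → N2(foll b5 [-])
[5] deliver 2→0 → N0(lead b5 [-])
[6] deliver 0→3 → N3(foll b5 [-])
[7] deliver 3→0 → ∅
[8] timeout(4) → N4(cand b14 [-])
[9] timeout(0) → N0(cand b10 [-])
[10] crash(1) → N1(✗foll b0 [-])
[11] recover(1) → N1(foll b0 [-])
[12] crash(4) → N4(✗cand b14 [-])
[13] deliver 1→3 → ∅
[14] crash(3) → N3(✗foll b5 [-])
[15] timeout(3) → ∅
[16] timeout(0) → N0(cand b15 [-])
[17] deliver 2→1 → ∅
[18] propose(2,'p') → ∅
[19] timeout(3) → ∅
[20] recover(4) → N4(foll b14 [-])
[21] crash(1) → N1(✗foll b0 [-])
[22] timeout(1) → ∅
[23] recover(1) → N1(foll b0 [-])
[24] propose(0,'p') → ∅
[25] deliver 0→4 → ∅
[26] deliver 4→0 → ∅
[27] deliver 0→1 → N1(foll b5 [-])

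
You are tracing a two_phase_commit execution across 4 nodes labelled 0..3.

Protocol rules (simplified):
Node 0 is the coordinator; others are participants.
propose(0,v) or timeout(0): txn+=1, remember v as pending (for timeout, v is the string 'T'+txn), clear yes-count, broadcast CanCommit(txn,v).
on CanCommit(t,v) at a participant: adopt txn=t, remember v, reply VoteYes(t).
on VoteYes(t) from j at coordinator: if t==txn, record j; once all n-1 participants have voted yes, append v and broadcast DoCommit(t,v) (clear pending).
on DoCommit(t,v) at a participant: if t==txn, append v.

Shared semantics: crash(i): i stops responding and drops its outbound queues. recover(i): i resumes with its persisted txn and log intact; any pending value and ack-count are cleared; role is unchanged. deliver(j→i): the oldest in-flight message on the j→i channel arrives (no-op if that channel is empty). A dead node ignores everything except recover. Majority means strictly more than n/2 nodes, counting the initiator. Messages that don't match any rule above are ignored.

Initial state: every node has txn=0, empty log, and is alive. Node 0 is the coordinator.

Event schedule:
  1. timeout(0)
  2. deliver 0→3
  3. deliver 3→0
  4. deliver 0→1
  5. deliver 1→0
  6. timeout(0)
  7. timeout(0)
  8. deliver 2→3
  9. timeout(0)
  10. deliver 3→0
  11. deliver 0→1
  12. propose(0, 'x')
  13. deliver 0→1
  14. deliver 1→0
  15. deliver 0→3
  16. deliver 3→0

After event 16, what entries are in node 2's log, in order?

empty

[1] timeout(0) → N0(coor t1 [-])
[2] deliver 0→3 → N3(part t1 [-])
[3] deliver 3→0 → ∅
[4] deliver 0→1 → N1(part t1 [-])
[5] deliver 1→0 → ∅
[6] timeout(0) → N0(coor t2 [-])
[7] timeout(0) → N0(coor t3 [-])
[8] deliver 2→3 → ∅
[9] timeout(0) → N0(coor t4 [-])
[10] deliver 3→0 → ∅
[11] deliver 0→1 → N1(part t2 [-])
[12] propose(0,'x') → N0(coor t5 [-])
[13] deliver 0→1 → N1(part t3 [-])
[14] deliver 1→0 → ∅
[15] deliver 0→3 → N3(part t2 [-])
[16] deliver 3→0 → ∅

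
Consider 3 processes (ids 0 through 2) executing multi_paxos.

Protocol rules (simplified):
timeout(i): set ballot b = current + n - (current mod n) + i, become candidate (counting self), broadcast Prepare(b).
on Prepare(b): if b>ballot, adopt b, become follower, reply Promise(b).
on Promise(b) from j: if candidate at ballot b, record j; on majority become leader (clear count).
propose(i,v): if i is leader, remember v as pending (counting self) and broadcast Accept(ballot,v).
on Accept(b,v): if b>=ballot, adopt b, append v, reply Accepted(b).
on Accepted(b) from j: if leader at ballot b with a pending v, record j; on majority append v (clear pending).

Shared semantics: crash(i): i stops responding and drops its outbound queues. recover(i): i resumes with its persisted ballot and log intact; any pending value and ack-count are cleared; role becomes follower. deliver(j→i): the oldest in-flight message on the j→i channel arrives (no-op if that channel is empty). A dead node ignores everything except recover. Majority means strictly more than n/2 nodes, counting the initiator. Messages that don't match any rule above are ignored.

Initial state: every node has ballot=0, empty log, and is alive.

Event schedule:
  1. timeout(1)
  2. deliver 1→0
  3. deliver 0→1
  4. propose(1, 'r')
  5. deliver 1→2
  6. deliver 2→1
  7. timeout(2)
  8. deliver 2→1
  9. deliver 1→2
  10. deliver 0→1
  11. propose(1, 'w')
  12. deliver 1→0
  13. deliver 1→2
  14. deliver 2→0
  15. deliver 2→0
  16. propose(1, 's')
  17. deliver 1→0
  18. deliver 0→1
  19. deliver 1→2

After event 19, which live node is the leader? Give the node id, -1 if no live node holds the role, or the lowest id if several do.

e1 timeout(1): 1[cand,b=4,-]
e2 deliver 1→0: 0[foll,b=4,-]
e3 deliver 0→1: 1[lead,b=4,-]
e4 propose(1,'r'): ·
e5 deliver 1→2: 2[foll,b=4,-]
e6 deliver 2→1: ·
e7 timeout(2): 2[cand,b=8,-]
e8 deliver 2→1: 1[foll,b=8,-]
e9 deliver 1→2: ·
e10 deliver 0→1: ·
e11 propose(1,'w'): ·
e12 deliver 1→0: 0[foll,b=4,r]
e13 deliver 1→2: 2[lead,b=8,-]
e14 deliver 2→0: 0[foll,b=8,r]
e15 deliver 2→0: ·
e16 propose(1,'s'): ·
e17 deliver 1→0: ·
e18 deliver 0→1: ·
e19 deliver 1→2: ·

2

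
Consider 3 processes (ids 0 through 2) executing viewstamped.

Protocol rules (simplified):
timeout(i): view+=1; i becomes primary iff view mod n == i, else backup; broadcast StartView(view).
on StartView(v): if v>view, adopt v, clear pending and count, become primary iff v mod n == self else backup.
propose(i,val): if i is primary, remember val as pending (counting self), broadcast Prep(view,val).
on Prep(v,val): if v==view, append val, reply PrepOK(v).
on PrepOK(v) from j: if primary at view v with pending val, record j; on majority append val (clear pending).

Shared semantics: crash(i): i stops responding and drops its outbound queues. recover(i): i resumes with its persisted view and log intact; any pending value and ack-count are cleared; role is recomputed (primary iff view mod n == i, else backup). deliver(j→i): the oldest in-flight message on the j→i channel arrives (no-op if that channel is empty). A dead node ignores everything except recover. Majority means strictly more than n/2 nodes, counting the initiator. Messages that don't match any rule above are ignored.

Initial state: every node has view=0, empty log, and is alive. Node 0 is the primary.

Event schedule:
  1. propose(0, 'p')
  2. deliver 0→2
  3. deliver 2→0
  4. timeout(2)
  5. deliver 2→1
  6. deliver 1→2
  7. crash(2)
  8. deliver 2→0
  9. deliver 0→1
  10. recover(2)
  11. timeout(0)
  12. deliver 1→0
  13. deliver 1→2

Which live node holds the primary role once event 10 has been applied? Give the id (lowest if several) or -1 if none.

0

step 1 propose(0,'p'): —
step 2 deliver 0→2: 2={back,v=0,log=p}
step 3 deliver 2→0: 0={prim,v=0,log=p}
step 4 timeout(2): 2={back,v=1,log=p}
step 5 deliver 2→1: 1={prim,v=1,log=-}
step 6 deliver 1→2: —
step 7 crash(2): 2={✗back,v=1,log=p}
step 8 deliver 2→0: —
step 9 deliver 0→1: —
step 10 recover(2): 2={back,v=1,log=p}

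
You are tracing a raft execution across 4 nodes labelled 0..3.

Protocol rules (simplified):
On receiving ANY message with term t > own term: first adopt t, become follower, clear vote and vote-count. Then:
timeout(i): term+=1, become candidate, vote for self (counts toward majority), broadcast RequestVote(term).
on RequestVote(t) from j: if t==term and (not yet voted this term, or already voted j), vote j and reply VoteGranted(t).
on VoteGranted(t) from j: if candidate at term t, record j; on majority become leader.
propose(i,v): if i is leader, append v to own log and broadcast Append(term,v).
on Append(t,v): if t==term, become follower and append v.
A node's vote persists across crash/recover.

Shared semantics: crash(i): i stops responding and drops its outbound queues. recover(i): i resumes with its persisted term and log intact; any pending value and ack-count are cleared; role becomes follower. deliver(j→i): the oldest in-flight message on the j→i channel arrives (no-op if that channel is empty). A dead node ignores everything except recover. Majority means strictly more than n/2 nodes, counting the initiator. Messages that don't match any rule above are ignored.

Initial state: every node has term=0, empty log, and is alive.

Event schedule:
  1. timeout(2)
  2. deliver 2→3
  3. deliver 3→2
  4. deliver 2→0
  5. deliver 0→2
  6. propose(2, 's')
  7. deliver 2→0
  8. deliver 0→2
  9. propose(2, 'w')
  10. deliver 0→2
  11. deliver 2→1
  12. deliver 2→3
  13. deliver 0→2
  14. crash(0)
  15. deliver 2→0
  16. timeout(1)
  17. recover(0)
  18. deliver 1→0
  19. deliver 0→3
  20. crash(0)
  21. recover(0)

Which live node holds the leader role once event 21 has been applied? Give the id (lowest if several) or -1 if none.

2

step 1 timeout(2): 2={cand,t=1,log=-}
step 2 deliver 2→3: 3={foll,t=1,log=-}
step 3 deliver 3→2: —
step 4 deliver 2→0: 0={foll,t=1,log=-}
step 5 deliver 0→2: 2={lead,t=1,log=-}
step 6 propose(2,'s'): 2={lead,t=1,log=s}
step 7 deliver 2→0: 0={foll,t=1,log=s}
step 8 deliver 0→2: —
step 9 propose(2,'w'): 2={lead,t=1,log=s,w}
step 10 deliver 0→2: —
step 11 deliver 2→1: 1={foll,t=1,log=-}
step 12 deliver 2→3: 3={foll,t=1,log=s}
step 13 deliver 0→2: —
step 14 crash(0): 0={✗foll,t=1,log=s}
step 15 deliver 2→0: —
step 16 timeout(1): 1={cand,t=2,log=-}
step 17 recover(0): 0={foll,t=1,log=s}
step 18 deliver 1→0: 0={foll,t=2,log=s}
step 19 deliver 0→3: —
step 20 crash(0): 0={✗foll,t=2,log=s}
step 21 recover(0): 0={foll,t=2,log=s}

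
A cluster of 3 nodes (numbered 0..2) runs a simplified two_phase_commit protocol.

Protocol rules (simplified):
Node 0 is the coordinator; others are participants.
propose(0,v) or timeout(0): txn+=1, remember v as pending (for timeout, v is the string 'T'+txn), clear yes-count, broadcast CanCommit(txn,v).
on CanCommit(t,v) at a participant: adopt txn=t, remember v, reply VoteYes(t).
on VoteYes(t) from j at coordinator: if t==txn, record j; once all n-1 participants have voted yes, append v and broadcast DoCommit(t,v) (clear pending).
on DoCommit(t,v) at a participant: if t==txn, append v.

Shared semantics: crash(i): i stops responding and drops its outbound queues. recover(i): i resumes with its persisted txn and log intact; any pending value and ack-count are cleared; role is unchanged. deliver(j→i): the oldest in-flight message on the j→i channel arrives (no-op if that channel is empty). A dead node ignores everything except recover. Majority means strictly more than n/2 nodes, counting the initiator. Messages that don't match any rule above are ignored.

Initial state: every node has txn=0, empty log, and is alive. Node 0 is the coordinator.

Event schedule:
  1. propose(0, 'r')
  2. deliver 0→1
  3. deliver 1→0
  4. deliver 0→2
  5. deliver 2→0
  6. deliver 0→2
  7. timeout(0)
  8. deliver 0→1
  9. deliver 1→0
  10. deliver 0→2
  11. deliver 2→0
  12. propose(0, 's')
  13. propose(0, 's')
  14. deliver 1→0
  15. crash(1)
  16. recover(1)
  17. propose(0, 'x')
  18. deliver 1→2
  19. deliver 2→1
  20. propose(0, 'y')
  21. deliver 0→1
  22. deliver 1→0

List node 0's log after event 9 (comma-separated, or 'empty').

after 1 — propose(0,'r'): n0:coor/t1/[-]
after 2 — deliver 0→1: n1:part/t1/[-]
after 3 — deliver 1→0: ·
after 4 — deliver 0→2: n2:part/t1/[-]
after 5 — deliver 2→0: n0:coor/t1/[r]
after 6 — deliver 0→2: n2:part/t1/[r]
after 7 — timeout(0): n0:coor/t2/[r]
after 8 — deliver 0→1: n1:part/t1/[r]
after 9 — deliver 1→0: ·

r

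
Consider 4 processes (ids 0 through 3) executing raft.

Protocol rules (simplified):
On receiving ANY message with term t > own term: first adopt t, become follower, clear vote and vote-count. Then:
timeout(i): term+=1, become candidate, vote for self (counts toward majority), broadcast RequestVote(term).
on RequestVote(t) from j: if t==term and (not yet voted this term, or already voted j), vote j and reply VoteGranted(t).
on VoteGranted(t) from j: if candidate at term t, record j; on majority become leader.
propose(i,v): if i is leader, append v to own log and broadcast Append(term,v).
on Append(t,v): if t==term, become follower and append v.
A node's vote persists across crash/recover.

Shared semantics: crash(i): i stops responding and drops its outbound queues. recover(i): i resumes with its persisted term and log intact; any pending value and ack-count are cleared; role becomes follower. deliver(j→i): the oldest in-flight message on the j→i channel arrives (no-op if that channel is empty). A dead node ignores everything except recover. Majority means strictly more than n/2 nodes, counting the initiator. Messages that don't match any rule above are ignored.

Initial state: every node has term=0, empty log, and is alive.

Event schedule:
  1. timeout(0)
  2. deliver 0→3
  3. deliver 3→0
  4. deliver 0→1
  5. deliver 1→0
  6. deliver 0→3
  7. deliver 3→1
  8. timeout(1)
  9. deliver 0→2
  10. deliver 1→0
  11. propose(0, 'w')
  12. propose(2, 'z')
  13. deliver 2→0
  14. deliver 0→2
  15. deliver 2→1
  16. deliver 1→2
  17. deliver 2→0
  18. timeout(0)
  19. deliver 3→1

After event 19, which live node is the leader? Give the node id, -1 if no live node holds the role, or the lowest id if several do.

-1

e1 timeout(0): 0[cand,t=1,-]
e2 deliver 0→3: 3[foll,t=1,-]
e3 deliver 3→0: ·
e4 deliver 0→1: 1[foll,t=1,-]
e5 deliver 1→0: 0[lead,t=1,-]
e6 deliver 0→3: ·
e7 deliver 3→1: ·
e8 timeout(1): 1[cand,t=2,-]
e9 deliver 0→2: 2[foll,t=1,-]
e10 deliver 1→0: 0[foll,t=2,-]
e11 propose(0,'w'): ·
e12 propose(2,'z'): ·
e13 deliver 2→0: ·
e14 deliver 0→2: ·
e15 deliver 2→1: ·
e16 deliver 1→2: 2[foll,t=2,-]
e17 deliver 2→0: ·
e18 timeout(0): 0[cand,t=3,-]
e19 deliver 3→1: ·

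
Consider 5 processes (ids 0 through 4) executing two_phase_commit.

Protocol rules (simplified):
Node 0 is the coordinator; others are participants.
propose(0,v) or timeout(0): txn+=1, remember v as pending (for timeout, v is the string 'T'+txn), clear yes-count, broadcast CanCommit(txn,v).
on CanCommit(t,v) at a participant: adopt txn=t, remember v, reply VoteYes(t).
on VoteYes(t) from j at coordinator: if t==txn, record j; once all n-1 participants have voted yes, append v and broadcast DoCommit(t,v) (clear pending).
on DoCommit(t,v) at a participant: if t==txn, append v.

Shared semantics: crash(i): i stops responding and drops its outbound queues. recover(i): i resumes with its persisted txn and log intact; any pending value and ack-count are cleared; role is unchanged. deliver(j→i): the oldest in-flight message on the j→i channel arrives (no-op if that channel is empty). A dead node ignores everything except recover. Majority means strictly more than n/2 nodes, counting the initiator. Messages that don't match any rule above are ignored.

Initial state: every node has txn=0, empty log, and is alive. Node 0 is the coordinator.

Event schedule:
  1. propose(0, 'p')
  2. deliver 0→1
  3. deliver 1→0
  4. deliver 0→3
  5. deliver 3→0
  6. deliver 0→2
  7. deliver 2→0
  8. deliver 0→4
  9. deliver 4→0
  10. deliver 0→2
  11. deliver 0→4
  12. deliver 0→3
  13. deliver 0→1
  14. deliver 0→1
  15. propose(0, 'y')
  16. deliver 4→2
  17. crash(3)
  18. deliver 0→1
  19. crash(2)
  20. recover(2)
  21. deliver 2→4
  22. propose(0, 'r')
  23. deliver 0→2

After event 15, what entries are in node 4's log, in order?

p

e1 propose(0,'p'): 0[coor,t=1,-]
e2 deliver 0→1: 1[part,t=1,-]
e3 deliver 1→0: ·
e4 deliver 0→3: 3[part,t=1,-]
e5 deliver 3→0: ·
e6 deliver 0→2: 2[part,t=1,-]
e7 deliver 2→0: ·
e8 deliver 0→4: 4[part,t=1,-]
e9 deliver 4→0: 0[coor,t=1,p]
e10 deliver 0→2: 2[part,t=1,p]
e11 deliver 0→4: 4[part,t=1,p]
e12 deliver 0→3: 3[part,t=1,p]
e13 deliver 0→1: 1[part,t=1,p]
e14 deliver 0→1: ·
e15 propose(0,'y'): 0[coor,t=2,p]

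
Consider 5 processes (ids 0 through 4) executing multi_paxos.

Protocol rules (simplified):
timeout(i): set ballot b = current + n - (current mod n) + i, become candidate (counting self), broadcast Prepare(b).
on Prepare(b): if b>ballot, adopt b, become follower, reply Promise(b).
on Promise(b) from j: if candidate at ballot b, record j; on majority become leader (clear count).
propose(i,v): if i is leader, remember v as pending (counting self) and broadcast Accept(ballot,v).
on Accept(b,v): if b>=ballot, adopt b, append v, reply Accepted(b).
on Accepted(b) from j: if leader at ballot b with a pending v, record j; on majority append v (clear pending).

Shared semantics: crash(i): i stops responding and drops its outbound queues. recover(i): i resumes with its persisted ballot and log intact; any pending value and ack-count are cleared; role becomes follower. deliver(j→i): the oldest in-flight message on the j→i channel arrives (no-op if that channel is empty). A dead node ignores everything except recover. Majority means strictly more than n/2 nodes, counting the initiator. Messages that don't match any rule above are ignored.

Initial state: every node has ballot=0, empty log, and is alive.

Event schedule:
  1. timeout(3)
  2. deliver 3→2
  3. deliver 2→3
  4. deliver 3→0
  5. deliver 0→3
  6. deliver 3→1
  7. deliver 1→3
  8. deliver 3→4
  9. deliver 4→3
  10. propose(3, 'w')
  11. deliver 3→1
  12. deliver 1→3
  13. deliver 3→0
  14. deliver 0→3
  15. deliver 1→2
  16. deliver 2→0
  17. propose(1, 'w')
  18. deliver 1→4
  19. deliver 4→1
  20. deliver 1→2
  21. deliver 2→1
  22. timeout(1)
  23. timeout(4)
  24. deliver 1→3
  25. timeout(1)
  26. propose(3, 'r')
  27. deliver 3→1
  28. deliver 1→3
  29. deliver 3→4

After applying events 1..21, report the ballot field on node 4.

step 1 timeout(3): 3={cand,b=8,log=-}
step 2 deliver 3→2: 2={foll,b=8,log=-}
step 3 deliver 2→3: —
step 4 deliver 3→0: 0={foll,b=8,log=-}
step 5 deliver 0→3: 3={lead,b=8,log=-}
step 6 deliver 3→1: 1={foll,b=8,log=-}
step 7 deliver 1→3: —
step 8 deliver 3→4: 4={foll,b=8,log=-}
step 9 deliver 4→3: —
step 10 propose(3,'w'): —
step 11 deliver 3→1: 1={foll,b=8,log=w}
step 12 deliver 1→3: —
step 13 deliver 3→0: 0={foll,b=8,log=w}
step 14 deliver 0→3: 3={lead,b=8,log=w}
step 15 deliver 1→2: —
step 16 deliver 2→0: —
step 17 propose(1,'w'): —
step 18 deliver 1→4: —
step 19 deliver 4→1: —
step 20 deliver 1→2: —
step 21 deliver 2→1: —

8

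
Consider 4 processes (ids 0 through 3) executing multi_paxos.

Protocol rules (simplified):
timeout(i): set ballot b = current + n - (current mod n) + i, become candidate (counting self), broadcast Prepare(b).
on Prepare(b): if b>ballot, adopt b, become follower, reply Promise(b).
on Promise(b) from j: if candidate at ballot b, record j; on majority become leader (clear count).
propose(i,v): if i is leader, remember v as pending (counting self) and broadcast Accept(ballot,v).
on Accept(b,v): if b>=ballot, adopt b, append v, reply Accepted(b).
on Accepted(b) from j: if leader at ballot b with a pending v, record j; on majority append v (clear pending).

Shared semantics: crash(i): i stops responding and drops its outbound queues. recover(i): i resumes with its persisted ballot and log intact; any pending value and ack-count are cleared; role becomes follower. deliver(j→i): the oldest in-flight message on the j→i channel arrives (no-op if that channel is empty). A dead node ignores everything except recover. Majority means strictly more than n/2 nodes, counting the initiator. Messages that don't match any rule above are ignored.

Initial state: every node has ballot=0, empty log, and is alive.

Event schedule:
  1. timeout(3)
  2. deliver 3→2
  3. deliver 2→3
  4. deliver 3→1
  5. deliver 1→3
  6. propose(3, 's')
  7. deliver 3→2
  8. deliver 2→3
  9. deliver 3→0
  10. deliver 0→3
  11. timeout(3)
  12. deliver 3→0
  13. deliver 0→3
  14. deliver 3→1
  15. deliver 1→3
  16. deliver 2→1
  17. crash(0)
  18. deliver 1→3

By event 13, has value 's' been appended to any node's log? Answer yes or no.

1. timeout(3):  <3:cand b7 ->
2. deliver 3→2:  <2:foll b7 ->
3. deliver 2→3:  nop
4. deliver 3→1:  <1:foll b7 ->
5. deliver 1→3:  <3:lead b7 ->
6. propose(3,'s'):  nop
7. deliver 3→2:  <2:foll b7 s>
8. deliver 2→3:  nop
9. deliver 3→0:  <0:foll b7 ->
10. deliver 0→3:  nop
11. timeout(3):  <3:cand b11 ->
12. deliver 3→0:  <0:foll b7 s>
13. deliver 0→3:  nop

yes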